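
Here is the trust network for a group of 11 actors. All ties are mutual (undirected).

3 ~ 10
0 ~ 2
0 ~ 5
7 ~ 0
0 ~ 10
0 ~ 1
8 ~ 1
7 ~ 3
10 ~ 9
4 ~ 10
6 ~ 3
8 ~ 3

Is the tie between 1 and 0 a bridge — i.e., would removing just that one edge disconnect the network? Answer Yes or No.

No

Even without that edge, 1 still reaches 0 via 1 – 8 – 3 – 7 – 0, so the network stays connected. Not a bridge.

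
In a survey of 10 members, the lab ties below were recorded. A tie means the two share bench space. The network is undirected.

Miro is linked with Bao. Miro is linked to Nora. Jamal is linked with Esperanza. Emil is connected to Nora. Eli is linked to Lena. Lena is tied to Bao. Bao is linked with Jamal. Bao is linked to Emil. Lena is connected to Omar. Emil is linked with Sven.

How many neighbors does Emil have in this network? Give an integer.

3

Emil is directly tied to Bao, Nora, and Sven. That is 3 neighbors, so the degree of Emil is 3.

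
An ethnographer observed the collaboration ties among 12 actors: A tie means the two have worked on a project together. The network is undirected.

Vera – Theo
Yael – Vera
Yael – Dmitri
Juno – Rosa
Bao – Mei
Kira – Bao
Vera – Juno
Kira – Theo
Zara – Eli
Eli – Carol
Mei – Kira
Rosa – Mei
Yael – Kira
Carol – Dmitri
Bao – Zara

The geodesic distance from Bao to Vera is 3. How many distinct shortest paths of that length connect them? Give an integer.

2

The shortest distance is 3. The length-3 paths are: Bao–Kira–Yael–Vera; Bao–Kira–Theo–Vera.
That gives 2 distinct shortest paths.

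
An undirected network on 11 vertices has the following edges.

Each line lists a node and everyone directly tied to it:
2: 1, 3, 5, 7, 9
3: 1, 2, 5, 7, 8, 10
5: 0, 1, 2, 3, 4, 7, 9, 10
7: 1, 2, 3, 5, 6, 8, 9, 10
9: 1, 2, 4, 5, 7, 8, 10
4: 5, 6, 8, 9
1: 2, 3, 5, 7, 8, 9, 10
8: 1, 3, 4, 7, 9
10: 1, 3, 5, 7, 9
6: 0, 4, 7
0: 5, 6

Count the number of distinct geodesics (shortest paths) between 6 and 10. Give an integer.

The shortest distance is 2, and the only length-2 path is 6–7–10. So there is exactly 1 shortest path.

1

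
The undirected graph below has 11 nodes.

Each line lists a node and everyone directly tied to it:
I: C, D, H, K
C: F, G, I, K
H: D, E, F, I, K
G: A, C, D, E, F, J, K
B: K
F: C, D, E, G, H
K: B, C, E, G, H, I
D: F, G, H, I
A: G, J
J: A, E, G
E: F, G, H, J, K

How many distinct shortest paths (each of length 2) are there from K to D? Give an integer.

3

The shortest distance is 2. The length-2 paths are: K–G–D; K–I–D; K–H–D.
That gives 3 distinct shortest paths.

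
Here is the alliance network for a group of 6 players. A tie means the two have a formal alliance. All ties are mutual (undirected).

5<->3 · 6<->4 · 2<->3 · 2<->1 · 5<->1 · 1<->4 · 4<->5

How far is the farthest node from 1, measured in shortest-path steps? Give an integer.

Distances from 1: 2:1, 3:2, 4:1, 5:1, 6:2.
The largest is 2 (to 3 and 6), so the eccentricity of 1 is 2.

2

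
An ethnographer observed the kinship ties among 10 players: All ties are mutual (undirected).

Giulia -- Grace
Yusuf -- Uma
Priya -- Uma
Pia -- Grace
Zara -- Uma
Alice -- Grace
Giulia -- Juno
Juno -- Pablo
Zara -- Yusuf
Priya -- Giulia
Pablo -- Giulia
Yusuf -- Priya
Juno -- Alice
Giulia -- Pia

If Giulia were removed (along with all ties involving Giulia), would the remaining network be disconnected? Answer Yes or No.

Removing Giulia leaves {Alice, Grace, Juno, Pablo, and Pia} with no path to {Priya, Uma, Yusuf, and Zara}, so the network splits into 2 components. Giulia is a cut vertex.

Yes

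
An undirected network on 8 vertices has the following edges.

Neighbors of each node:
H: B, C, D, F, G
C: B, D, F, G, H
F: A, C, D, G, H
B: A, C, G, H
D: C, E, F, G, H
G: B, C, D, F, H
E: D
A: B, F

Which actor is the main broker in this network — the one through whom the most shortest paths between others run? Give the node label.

Unnormalized betweenness of each node: A:1/4, B:3/2, C:11/12, D:6, E:0, F:7/2, G:11/12, H:11/12.
D has the largest value, 6, making it the main broker — the node through which the most shortest paths run.

D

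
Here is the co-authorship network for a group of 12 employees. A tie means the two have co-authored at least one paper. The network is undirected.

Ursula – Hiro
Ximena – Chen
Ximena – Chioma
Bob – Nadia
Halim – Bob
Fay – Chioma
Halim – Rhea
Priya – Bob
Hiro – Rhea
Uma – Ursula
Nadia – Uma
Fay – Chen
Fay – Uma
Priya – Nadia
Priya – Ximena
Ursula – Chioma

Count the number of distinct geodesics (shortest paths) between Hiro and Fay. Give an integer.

The shortest distance is 3. The length-3 paths are: Hiro–Ursula–Uma–Fay; Hiro–Ursula–Chioma–Fay.
That gives 2 distinct shortest paths.

2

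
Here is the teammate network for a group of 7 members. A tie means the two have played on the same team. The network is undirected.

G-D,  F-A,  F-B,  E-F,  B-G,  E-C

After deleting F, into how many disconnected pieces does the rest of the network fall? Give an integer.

Without F, the remaining ties split the others into: {C, E}; {B, D, G}; {A}.
That's 3 separate components.

3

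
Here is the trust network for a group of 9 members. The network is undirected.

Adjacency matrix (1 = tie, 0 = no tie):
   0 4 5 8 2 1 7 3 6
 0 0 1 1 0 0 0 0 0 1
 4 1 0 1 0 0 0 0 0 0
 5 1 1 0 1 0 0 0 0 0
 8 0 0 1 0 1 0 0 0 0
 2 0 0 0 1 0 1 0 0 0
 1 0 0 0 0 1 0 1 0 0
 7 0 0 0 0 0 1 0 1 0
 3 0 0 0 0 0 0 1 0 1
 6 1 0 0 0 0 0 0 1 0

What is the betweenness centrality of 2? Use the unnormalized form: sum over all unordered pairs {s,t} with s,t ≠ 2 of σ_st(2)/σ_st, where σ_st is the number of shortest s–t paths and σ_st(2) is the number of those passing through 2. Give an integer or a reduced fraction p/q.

11/2

Pairs whose geodesics pass through 2 — 0–1: 1/2; 4–1: 1; 5–1: 1; 5–7: 1/2; 8–1: 1; 8–7: 1; 8–3: 1/2.
All other pairs contribute 0.
Summing the contributions gives betweenness(2) = 11/2.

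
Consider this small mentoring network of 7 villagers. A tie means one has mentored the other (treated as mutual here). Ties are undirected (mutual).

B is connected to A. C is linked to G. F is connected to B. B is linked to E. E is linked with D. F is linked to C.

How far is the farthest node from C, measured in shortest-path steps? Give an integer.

4

Distances from C: A:3, B:2, D:4, E:3, F:1, G:1.
The largest is 4 (to D), so the eccentricity of C is 4.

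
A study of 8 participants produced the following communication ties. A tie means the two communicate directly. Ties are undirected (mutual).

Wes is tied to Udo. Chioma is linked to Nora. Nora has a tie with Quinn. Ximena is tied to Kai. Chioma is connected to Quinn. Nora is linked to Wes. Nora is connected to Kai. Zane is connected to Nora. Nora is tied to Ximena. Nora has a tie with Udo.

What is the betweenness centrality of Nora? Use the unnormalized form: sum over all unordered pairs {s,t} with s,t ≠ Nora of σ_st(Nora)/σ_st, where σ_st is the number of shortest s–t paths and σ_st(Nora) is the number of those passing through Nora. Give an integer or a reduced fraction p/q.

18

Pairs whose geodesics pass through Nora — Chioma–Wes: 1; Chioma–Zane: 1; Chioma–Udo: 1; Chioma–Ximena: 1; Chioma–Kai: 1; Wes–Zane: 1; Wes–Ximena: 1; Wes–Kai: 1; Wes–Quinn: 1; Zane–Udo: 1; Zane–Ximena: 1; Zane–Kai: 1; Zane–Quinn: 1; Udo–Ximena: 1 … (+4 more pairs).
All other pairs contribute 0.
Summing the contributions gives betweenness(Nora) = 18.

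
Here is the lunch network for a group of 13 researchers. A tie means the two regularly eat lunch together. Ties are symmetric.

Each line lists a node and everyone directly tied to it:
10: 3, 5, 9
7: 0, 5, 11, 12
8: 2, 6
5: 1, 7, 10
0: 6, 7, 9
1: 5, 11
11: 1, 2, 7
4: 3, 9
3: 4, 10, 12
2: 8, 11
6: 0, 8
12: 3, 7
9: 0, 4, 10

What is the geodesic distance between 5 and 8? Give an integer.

One shortest route is 5 – 7 – 0 – 6 – 8, which uses 4 edges, and at distance 3 from 5 we only reach {2, 4, 6}, which does not include 8. So d(5,8) = 4.

4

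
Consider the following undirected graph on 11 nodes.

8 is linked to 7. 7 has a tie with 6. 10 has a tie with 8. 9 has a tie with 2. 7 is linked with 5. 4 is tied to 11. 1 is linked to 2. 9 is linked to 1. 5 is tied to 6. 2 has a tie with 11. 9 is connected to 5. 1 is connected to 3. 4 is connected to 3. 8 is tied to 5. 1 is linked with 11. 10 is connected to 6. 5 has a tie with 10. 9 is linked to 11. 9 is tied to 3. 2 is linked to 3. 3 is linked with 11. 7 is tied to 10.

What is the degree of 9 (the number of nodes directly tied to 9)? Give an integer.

9 is directly tied to 1, 2, 3, 5, and 11. That is 5 neighbors, so the degree of 9 is 5.

5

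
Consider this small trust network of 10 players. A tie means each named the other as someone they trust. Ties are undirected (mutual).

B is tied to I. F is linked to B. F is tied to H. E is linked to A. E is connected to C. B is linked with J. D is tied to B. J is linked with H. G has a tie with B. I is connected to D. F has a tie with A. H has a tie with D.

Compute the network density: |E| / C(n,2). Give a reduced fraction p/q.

There are 12 edges and 10 nodes, so the maximum possible is C(10,2) = 45.
Density = 12/45 = 4/15.

4/15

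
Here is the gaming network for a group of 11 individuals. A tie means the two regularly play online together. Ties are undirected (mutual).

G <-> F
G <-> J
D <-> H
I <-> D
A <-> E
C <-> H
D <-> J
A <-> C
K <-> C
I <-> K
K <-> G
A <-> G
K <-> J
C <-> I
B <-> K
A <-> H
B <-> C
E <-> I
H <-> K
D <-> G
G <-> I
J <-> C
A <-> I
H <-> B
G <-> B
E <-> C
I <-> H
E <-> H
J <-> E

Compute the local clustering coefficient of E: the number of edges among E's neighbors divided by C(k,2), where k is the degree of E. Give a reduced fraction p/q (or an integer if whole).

7/10

E's neighbors: A, C, H, I, and J (k = 5).
Possible neighbor pairs: C(5,2) = 10. Edges among them: A–C, A–H, A–I, C–H, C–I, C–J, H–I → e = 7.
Clustering(E) = 7/10.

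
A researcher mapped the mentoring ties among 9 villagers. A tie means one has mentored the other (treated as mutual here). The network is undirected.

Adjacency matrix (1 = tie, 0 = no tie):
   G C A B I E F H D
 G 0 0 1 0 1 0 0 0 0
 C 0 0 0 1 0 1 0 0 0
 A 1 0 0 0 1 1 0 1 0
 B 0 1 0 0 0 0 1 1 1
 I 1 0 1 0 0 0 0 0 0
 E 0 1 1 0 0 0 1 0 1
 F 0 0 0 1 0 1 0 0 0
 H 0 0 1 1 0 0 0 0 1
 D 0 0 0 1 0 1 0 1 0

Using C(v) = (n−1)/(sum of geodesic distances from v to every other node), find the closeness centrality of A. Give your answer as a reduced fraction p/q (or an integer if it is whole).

2/3

Distances from A: B:2, C:2, D:2, E:1, F:2, G:1, H:1, I:1. Sum = 12.
n = 9, so closeness = 8/12 = 2/3.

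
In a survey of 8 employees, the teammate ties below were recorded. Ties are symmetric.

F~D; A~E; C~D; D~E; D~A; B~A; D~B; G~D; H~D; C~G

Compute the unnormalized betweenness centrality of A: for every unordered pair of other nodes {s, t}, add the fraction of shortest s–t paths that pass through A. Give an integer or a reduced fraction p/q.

1/2

Pairs whose geodesics pass through A — E–B: 1/2.
All other pairs contribute 0.
Summing the contributions gives betweenness(A) = 1/2.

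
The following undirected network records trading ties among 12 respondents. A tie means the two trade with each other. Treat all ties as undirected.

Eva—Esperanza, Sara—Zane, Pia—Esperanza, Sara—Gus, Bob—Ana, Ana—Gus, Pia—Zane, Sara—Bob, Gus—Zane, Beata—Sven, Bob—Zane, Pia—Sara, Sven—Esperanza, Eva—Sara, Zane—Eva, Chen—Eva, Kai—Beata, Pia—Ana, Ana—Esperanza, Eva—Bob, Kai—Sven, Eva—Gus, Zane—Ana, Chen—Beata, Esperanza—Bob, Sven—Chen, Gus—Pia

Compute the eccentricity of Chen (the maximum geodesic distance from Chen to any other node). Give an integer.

Distances from Chen: Ana:3, Beata:1, Bob:2, Esperanza:2, Eva:1, Gus:2, Kai:2, Pia:3, Sara:2, Sven:1, Zane:2.
The largest is 3 (to Pia and Ana), so the eccentricity of Chen is 3.

3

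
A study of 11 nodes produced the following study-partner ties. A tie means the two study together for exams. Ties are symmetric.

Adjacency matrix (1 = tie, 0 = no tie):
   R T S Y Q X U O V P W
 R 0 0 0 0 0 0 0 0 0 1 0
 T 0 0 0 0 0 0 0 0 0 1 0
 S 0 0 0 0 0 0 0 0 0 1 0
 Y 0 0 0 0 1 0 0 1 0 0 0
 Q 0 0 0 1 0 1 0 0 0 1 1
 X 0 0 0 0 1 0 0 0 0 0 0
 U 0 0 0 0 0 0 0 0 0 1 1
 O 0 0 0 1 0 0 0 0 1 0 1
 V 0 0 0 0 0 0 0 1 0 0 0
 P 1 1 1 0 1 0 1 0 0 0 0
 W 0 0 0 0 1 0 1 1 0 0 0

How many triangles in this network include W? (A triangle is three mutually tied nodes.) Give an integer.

0

W's neighbors are O, Q, and U, but none of them are tied to each other, so no triangle contains W.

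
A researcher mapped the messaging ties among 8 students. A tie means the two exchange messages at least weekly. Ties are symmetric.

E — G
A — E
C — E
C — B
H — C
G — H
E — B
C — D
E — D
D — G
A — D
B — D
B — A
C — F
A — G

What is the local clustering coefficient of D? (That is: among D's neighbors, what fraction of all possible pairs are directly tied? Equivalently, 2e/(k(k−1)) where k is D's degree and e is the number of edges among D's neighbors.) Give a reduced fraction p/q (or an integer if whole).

D's neighbors: A, B, C, E, and G (k = 5).
Possible neighbor pairs: C(5,2) = 10. Edges among them: A–B, A–E, A–G, B–C, B–E, C–E, E–G → e = 7.
Clustering(D) = 7/10.

7/10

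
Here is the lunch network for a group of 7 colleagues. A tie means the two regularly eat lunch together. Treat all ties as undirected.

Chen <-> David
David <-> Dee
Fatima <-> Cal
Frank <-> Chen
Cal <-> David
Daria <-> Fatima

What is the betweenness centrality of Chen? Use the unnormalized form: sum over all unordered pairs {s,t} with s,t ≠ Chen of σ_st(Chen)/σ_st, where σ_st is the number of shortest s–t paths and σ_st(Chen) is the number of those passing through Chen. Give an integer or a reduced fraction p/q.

5

Pairs whose geodesics pass through Chen — David–Frank: 1; Fatima–Frank: 1; Dee–Frank: 1; Frank–Cal: 1; Frank–Daria: 1.
All other pairs contribute 0.
Summing the contributions gives betweenness(Chen) = 5.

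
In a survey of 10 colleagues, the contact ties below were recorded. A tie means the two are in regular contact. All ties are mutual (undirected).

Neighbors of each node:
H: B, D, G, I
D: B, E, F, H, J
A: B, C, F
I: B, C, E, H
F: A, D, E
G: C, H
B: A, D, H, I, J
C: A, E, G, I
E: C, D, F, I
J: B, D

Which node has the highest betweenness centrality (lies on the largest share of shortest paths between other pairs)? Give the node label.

D

Unnormalized betweenness of each node: A:13/6, B:6, C:25/6, D:37/6, E:7/2, F:1, G:1/2, H:25/6, I:7/3, J:0.
D has the largest value, 37/6, making it the main broker — the node through which the most shortest paths run.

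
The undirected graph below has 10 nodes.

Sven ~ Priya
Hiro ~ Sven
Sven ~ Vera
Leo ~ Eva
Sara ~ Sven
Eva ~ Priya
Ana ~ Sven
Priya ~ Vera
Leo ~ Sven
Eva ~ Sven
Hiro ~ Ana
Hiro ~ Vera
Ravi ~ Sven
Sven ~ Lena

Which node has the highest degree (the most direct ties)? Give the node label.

Sven

Degrees — Ana:2, Eva:3, Hiro:3, Lena:1, Leo:2, Priya:3, Ravi:1, Sara:1, Sven:9, Vera:3.
The maximum is 9, attained only by Sven.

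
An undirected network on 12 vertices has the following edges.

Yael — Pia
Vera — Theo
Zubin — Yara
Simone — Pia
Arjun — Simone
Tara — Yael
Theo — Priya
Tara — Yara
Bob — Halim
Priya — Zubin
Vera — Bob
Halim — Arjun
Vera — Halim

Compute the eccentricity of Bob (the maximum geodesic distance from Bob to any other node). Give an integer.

Distances from Bob: Arjun:2, Halim:1, Pia:4, Priya:3, Simone:3, Tara:6, Theo:2, Vera:1, Yael:5, Yara:5, Zubin:4.
The largest is 6 (to Tara), so the eccentricity of Bob is 6.

6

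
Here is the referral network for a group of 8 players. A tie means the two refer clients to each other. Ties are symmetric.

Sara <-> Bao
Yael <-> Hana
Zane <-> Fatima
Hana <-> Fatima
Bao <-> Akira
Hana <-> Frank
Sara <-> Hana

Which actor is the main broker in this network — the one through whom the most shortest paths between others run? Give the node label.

Unnormalized betweenness of each node: Akira:0, Bao:6, Fatima:6, Frank:0, Hana:17, Sara:10, Yael:0, Zane:0.
Hana has the largest value, 17, making it the main broker — the node through which the most shortest paths run.

Hana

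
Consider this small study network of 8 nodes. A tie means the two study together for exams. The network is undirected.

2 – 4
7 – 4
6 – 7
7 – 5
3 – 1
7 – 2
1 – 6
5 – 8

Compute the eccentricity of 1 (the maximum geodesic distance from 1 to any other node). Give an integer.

4

Distances from 1: 2:3, 3:1, 4:3, 5:3, 6:1, 7:2, 8:4.
The largest is 4 (to 8), so the eccentricity of 1 is 4.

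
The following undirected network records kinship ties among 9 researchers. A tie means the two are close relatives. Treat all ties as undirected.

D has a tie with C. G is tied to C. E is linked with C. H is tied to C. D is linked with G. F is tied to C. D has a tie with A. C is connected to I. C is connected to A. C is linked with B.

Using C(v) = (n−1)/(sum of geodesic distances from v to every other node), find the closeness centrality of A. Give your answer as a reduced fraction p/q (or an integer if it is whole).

Distances from A: B:2, C:1, D:1, E:2, F:2, G:2, H:2, I:2. Sum = 14.
n = 9, so closeness = 8/14 = 4/7.

4/7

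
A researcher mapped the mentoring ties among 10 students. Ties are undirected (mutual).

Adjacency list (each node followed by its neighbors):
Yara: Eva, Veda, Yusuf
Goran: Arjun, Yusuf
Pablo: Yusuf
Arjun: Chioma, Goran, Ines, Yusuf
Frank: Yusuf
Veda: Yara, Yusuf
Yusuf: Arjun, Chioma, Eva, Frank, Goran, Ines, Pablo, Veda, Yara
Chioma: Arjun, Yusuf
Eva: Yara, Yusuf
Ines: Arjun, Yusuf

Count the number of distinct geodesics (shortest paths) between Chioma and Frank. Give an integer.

1

The shortest distance is 2, and the only length-2 path is Chioma–Yusuf–Frank. So there is exactly 1 shortest path.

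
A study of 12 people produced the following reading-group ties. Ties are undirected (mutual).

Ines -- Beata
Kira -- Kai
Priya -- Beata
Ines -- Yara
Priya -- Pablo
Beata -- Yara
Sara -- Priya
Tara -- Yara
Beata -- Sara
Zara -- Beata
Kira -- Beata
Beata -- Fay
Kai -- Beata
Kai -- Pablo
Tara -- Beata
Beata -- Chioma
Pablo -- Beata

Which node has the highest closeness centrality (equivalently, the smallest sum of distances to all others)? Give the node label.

Beata

Farness (sum of distances to all others) for each node — Beata:11, Chioma:21, Fay:21, Ines:20, Kai:19, Kira:20, Pablo:19, Priya:19, Sara:20, Tara:20, Yara:19, Zara:21.
The smallest farness is 11, for Beata, so Beata has the highest closeness.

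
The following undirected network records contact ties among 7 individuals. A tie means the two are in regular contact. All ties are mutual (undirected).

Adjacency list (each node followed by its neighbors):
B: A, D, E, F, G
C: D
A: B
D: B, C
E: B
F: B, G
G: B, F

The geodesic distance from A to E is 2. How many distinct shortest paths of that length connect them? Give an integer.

1

The shortest distance is 2, and the only length-2 path is A–B–E. So there is exactly 1 shortest path.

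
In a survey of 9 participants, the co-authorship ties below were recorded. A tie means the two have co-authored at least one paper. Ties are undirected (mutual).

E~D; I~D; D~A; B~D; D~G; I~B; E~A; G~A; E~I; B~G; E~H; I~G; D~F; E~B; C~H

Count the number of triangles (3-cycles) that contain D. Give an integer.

D's neighbors: A, B, E, F, G, and I.
Neighbor pairs that are themselves tied: D–A–E; D–A–G; D–B–E; D–B–G; D–B–I; D–E–I; D–G–I. Each forms one triangle with D, for 7 in total.

7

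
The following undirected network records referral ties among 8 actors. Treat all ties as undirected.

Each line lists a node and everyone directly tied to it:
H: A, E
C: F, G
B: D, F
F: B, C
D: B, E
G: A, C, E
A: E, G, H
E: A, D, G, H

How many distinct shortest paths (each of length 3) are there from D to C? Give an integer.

The shortest distance is 3. The length-3 paths are: D–B–F–C; D–E–G–C.
That gives 2 distinct shortest paths.

2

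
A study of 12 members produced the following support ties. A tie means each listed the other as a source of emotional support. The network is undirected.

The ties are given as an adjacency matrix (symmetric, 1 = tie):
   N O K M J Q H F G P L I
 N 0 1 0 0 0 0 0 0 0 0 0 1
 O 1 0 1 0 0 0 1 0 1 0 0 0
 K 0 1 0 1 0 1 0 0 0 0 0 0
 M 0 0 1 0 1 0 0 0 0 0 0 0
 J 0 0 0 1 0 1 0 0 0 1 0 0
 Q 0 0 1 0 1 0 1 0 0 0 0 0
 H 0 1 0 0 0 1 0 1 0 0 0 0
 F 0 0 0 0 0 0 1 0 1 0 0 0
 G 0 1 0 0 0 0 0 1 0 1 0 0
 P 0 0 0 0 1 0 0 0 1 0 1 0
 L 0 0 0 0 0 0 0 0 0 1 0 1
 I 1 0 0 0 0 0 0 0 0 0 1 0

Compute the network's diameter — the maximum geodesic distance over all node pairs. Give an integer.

4

Eccentricity of each node (its greatest distance to any other): F:4, G:3, H:4, I:4, J:4, K:4, L:4, M:4, N:4, O:3, P:3, Q:4.
The maximum eccentricity is 4, realized for instance by the pair N–J via N – O – G – P – J. So the diameter is 4.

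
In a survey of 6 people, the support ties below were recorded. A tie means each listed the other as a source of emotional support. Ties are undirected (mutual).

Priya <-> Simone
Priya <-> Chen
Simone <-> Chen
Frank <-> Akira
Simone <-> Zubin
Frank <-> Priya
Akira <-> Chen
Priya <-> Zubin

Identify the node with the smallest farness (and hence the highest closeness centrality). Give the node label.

Priya

Farness (sum of distances to all others) for each node — Akira:9, Chen:7, Frank:8, Priya:6, Simone:7, Zubin:9.
The smallest farness is 6, for Priya, so Priya has the highest closeness.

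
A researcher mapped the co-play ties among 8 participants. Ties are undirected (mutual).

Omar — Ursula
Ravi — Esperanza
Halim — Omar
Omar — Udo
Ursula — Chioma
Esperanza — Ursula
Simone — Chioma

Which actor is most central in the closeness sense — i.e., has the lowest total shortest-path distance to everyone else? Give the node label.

Ursula

Farness (sum of distances to all others) for each node — Chioma:15, Esperanza:15, Halim:19, Omar:13, Ravi:21, Simone:21, Udo:19, Ursula:11.
The smallest farness is 11, for Ursula, so Ursula has the highest closeness.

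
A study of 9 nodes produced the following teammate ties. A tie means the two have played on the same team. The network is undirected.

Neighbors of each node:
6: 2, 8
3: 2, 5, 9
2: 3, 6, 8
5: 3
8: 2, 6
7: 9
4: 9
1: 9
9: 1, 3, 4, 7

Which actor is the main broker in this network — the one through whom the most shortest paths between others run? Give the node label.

3

Unnormalized betweenness of each node: 1:0, 2:12, 3:19, 4:0, 5:0, 6:0, 7:0, 8:0, 9:18.
3 has the largest value, 19, making it the main broker — the node through which the most shortest paths run.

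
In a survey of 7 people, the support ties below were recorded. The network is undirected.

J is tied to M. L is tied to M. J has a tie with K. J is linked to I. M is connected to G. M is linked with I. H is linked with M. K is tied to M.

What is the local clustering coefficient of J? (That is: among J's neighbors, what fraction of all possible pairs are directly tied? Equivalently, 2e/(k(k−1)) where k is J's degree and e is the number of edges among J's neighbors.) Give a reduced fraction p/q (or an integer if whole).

J's neighbors: I, K, and M (k = 3).
Possible neighbor pairs: C(3,2) = 3. Edges among them: I–M, K–M → e = 2.
Clustering(J) = 2/3.

2/3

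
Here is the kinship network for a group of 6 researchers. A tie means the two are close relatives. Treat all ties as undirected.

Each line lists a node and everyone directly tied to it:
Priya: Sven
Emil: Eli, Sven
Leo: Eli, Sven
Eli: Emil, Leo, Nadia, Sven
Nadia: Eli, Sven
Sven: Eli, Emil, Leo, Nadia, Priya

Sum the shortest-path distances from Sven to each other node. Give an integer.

5

Distances from Sven: Eli:1, Emil:1, Leo:1, Nadia:1, Priya:1.
Sum = 1 + 1 + 1 + 1 + 1 = 5.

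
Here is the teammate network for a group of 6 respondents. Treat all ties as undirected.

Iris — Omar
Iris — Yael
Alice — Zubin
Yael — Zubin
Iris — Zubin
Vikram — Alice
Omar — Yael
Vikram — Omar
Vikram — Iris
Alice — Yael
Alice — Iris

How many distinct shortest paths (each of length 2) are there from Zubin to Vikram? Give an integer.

2

The shortest distance is 2. The length-2 paths are: Zubin–Iris–Vikram; Zubin–Alice–Vikram.
That gives 2 distinct shortest paths.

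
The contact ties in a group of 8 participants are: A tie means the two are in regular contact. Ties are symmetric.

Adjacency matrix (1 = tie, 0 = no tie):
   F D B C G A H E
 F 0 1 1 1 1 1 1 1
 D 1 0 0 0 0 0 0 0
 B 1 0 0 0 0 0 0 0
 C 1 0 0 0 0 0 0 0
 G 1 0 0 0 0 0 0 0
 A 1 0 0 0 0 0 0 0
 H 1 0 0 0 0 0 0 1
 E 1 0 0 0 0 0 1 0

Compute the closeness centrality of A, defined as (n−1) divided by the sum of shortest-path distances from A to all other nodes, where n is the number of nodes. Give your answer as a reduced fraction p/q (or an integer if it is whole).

7/13

Distances from A: B:2, C:2, D:2, E:2, F:1, G:2, H:2. Sum = 13.
n = 8, so closeness = 7/13.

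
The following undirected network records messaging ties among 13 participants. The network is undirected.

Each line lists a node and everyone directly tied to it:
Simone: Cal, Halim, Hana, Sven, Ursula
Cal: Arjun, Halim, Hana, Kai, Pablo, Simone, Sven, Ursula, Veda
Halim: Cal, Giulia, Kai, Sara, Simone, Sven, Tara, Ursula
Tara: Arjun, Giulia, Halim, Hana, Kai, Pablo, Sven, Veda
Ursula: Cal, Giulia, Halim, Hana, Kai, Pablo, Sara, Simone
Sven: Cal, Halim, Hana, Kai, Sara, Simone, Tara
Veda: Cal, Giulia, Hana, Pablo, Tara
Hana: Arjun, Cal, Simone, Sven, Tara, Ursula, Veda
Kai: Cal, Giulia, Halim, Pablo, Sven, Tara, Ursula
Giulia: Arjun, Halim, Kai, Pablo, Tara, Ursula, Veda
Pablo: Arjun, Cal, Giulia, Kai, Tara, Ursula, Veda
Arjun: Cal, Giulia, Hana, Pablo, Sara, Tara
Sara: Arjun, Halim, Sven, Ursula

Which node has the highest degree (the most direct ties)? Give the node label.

Degrees — Arjun:6, Cal:9, Giulia:7, Halim:8, Hana:7, Kai:7, Pablo:7, Sara:4, Simone:5, Sven:7, Tara:8, Ursula:8, Veda:5.
The maximum is 9, attained only by Cal.

Cal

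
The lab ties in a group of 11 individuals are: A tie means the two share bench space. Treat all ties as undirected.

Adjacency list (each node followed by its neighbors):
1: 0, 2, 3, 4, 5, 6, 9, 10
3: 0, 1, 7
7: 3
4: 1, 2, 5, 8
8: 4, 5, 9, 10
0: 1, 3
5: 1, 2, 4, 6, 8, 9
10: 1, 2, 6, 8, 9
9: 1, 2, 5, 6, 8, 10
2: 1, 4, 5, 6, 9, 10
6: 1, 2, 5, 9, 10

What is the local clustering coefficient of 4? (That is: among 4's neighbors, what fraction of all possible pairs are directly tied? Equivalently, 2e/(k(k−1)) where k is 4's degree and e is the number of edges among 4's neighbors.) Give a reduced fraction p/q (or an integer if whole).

4's neighbors: 1, 2, 5, and 8 (k = 4).
Possible neighbor pairs: C(4,2) = 6. Edges among them: 1–2, 1–5, 2–5, 5–8 → e = 4.
Clustering(4) = 4/6 = 2/3.

2/3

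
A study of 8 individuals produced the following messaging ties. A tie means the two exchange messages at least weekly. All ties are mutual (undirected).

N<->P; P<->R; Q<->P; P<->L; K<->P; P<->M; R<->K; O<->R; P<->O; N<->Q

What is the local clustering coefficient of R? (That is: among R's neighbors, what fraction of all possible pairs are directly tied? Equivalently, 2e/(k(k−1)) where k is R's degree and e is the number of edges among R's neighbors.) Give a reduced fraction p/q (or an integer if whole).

R's neighbors: K, O, and P (k = 3).
Possible neighbor pairs: C(3,2) = 3. Edges among them: K–P, O–P → e = 2.
Clustering(R) = 2/3.

2/3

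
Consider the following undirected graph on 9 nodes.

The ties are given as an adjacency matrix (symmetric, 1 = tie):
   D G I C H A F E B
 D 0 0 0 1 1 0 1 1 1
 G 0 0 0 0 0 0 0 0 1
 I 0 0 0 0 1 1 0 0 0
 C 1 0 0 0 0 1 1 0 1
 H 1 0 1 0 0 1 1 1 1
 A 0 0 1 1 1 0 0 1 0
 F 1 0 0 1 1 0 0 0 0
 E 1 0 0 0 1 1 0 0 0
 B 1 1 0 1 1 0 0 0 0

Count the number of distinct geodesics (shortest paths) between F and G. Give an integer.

The shortest distance is 3. The length-3 paths are: F–D–B–G; F–C–B–G; F–H–B–G.
That gives 3 distinct shortest paths.

3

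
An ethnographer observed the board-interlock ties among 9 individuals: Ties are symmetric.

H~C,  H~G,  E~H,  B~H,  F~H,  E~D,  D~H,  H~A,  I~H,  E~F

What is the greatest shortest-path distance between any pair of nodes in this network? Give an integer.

Eccentricity of each node (its greatest distance to any other): A:2, B:2, C:2, D:2, E:2, F:2, G:2, H:1, I:2.
The maximum eccentricity is 2, realized for instance by the pair E–C via E – H – C. So the diameter is 2.

2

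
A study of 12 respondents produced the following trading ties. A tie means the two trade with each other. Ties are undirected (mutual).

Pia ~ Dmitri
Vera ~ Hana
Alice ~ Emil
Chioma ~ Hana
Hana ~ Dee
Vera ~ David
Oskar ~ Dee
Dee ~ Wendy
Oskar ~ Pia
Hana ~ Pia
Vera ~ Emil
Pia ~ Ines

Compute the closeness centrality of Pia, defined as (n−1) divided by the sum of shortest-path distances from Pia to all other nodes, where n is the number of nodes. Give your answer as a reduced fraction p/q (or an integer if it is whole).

Distances from Pia: Alice:4, Chioma:2, David:3, Dee:2, Dmitri:1, Emil:3, Hana:1, Ines:1, Oskar:1, Vera:2, Wendy:3. Sum = 23.
n = 12, so closeness = 11/23.

11/23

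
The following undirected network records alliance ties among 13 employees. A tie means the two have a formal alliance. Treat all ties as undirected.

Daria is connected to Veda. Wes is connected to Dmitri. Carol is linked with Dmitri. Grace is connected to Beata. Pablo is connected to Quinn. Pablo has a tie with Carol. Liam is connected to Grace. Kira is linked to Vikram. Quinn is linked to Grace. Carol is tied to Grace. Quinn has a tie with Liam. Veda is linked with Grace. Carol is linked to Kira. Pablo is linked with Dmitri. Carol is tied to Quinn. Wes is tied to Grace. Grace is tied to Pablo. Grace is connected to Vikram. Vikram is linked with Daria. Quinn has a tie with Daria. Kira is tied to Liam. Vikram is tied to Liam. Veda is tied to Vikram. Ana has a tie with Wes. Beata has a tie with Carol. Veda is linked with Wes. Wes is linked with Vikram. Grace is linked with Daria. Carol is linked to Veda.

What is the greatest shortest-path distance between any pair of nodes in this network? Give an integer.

Eccentricity of each node (its greatest distance to any other): Ana:3, Beata:3, Carol:3, Daria:3, Dmitri:3, Grace:2, Kira:3, Liam:3, Pablo:3, Quinn:3, Veda:2, Vikram:2, Wes:2.
The maximum eccentricity is 3, realized for instance by the pair Beata–Ana via Beata – Grace – Wes – Ana. So the diameter is 3.

3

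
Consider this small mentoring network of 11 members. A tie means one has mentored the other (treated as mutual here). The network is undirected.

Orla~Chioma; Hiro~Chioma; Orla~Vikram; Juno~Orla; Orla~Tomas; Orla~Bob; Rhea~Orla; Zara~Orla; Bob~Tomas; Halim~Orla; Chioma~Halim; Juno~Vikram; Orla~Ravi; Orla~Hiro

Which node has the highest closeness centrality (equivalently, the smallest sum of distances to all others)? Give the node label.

Farness (sum of distances to all others) for each node — Bob:18, Chioma:17, Halim:18, Hiro:18, Juno:18, Orla:10, Ravi:19, Rhea:19, Tomas:18, Vikram:18, Zara:19.
The smallest farness is 10, for Orla, so Orla has the highest closeness.

Orla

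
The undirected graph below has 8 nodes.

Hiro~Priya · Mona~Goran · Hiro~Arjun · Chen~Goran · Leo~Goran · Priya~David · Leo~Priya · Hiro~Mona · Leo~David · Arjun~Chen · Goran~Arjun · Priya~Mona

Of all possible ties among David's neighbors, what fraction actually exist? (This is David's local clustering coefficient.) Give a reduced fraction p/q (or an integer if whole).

1

David's neighbors: Leo and Priya (k = 2).
Possible neighbor pairs: C(2,2) = 1. Edges among them: Leo–Priya → e = 1.
Clustering(David) = 1/1.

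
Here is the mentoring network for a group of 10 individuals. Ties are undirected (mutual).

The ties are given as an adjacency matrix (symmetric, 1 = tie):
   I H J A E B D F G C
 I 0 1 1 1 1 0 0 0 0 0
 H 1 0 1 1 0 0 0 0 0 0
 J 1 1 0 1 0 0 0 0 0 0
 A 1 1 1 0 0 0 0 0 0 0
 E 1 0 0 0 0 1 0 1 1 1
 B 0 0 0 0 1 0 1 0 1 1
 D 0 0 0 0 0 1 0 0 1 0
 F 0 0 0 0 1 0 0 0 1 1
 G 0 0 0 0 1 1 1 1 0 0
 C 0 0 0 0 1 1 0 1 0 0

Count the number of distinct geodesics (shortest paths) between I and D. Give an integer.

The shortest distance is 3. The length-3 paths are: I–E–G–D; I–E–B–D.
That gives 2 distinct shortest paths.

2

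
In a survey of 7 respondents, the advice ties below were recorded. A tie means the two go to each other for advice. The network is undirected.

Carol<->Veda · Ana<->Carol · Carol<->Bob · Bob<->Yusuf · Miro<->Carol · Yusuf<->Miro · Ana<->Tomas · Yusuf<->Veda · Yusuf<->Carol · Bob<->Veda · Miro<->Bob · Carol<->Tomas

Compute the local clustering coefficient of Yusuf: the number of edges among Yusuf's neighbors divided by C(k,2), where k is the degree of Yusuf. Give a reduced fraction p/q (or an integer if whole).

5/6

Yusuf's neighbors: Bob, Carol, Miro, and Veda (k = 4).
Possible neighbor pairs: C(4,2) = 6. Edges among them: Bob–Carol, Bob–Miro, Bob–Veda, Carol–Miro, Carol–Veda → e = 5.
Clustering(Yusuf) = 5/6.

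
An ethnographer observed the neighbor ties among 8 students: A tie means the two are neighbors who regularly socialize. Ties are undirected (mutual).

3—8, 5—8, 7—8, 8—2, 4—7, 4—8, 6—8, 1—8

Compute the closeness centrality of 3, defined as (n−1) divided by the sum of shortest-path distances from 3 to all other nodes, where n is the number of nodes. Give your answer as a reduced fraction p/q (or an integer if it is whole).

Distances from 3: 1:2, 2:2, 4:2, 5:2, 6:2, 7:2, 8:1. Sum = 13.
n = 8, so closeness = 7/13.

7/13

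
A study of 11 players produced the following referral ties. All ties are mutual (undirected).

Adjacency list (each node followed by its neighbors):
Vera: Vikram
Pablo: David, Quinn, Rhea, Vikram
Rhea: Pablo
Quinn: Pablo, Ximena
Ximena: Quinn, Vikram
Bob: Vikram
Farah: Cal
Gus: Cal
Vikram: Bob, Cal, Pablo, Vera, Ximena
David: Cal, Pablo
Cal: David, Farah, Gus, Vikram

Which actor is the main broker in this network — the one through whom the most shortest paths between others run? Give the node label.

Vikram

Unnormalized betweenness of each node: Bob:0, Cal:113/6, David:4, Farah:0, Gus:0, Pablo:47/3, Quinn:4/3, Rhea:0, Vera:0, Vikram:80/3, Ximena:5/2.
Vikram has the largest value, 80/3, making it the main broker — the node through which the most shortest paths run.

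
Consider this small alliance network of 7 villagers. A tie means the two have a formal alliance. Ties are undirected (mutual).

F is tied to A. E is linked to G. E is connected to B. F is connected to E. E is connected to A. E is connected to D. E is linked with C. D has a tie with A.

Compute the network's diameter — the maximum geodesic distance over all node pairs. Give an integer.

Eccentricity of each node (its greatest distance to any other): A:2, B:2, C:2, D:2, E:1, F:2, G:2.
The maximum eccentricity is 2, realized for instance by the pair G–F via G – E – F. So the diameter is 2.

2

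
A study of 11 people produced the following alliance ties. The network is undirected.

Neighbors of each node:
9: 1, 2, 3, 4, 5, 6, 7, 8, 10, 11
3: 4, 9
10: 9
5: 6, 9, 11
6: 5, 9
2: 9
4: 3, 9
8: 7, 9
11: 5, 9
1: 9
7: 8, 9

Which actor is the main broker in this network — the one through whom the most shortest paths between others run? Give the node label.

9

Unnormalized betweenness of each node: 1:0, 2:0, 3:0, 4:0, 5:1/2, 6:0, 7:0, 8:0, 9:81/2, 10:0, 11:0.
9 has the largest value, 81/2, making it the main broker — the node through which the most shortest paths run.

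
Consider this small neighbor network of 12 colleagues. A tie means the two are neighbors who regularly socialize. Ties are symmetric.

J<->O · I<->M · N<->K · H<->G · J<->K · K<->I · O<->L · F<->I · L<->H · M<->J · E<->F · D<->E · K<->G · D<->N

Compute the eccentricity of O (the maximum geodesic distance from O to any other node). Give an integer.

Distances from O: D:4, E:5, F:4, G:3, H:2, I:3, J:1, K:2, L:1, M:2, N:3.
The largest is 5 (to E), so the eccentricity of O is 5.

5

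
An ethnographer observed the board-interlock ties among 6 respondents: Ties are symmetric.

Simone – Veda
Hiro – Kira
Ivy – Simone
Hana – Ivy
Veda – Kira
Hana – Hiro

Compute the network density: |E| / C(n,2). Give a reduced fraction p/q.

2/5

There are 6 edges and 6 nodes, so the maximum possible is C(6,2) = 15.
Density = 6/15 = 2/5.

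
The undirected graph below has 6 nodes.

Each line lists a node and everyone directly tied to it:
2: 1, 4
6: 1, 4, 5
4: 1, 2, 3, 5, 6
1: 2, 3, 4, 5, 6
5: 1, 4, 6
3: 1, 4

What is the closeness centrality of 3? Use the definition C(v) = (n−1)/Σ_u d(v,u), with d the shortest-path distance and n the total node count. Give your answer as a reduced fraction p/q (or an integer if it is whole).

Distances from 3: 1:1, 2:2, 4:1, 5:2, 6:2. Sum = 8.
n = 6, so closeness = 5/8.

5/8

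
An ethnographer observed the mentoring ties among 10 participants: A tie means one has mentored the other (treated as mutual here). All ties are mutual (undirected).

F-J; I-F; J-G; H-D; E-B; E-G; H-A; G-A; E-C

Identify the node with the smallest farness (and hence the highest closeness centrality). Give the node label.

G

Farness (sum of distances to all others) for each node — A:21, B:29, C:29, D:35, E:21, F:27, G:17, H:27, I:35, J:21.
The smallest farness is 17, for G, so G has the highest closeness.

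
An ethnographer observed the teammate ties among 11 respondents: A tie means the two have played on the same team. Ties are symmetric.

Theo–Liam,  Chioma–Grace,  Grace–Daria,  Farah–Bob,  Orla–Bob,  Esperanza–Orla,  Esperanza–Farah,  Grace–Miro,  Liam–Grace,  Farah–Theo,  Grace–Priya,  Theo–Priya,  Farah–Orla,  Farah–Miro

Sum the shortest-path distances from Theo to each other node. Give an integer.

Distances from Theo: Bob:2, Chioma:3, Daria:3, Esperanza:2, Farah:1, Grace:2, Liam:1, Miro:2, Orla:2, Priya:1.
Sum = 2 + 3 + 3 + 2 + 1 + 2 + 1 + 2 + 2 + 1 = 19.

19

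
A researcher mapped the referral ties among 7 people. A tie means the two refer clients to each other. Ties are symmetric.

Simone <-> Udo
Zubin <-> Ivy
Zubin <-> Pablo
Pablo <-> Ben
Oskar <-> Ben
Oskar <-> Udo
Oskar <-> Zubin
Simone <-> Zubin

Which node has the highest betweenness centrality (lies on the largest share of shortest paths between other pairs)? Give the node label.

Unnormalized betweenness of each node: Ben:5/6, Ivy:0, Oskar:13/3, Pablo:4/3, Simone:4/3, Udo:5/6, Zubin:25/3.
Zubin has the largest value, 25/3, making it the main broker — the node through which the most shortest paths run.

Zubin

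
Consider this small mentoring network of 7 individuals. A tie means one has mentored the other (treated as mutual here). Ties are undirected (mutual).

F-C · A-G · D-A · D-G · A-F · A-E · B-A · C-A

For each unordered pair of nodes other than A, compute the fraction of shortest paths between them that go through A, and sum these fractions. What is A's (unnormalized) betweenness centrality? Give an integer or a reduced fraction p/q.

13

Pairs whose geodesics pass through A — E–G: 1; E–D: 1; E–F: 1; E–C: 1; E–B: 1; G–F: 1; G–C: 1; G–B: 1; D–F: 1; D–C: 1; D–B: 1; F–B: 1; C–B: 1.
All other pairs contribute 0.
Summing the contributions gives betweenness(A) = 13.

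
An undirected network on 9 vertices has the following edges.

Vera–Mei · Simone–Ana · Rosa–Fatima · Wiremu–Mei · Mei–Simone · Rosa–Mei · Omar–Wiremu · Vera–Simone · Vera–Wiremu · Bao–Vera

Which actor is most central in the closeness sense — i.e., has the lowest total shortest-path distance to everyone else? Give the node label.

Mei

Farness (sum of distances to all others) for each node — Ana:22, Bao:20, Fatima:24, Mei:12, Omar:22, Rosa:17, Simone:15, Vera:13, Wiremu:15.
The smallest farness is 12, for Mei, so Mei has the highest closeness.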